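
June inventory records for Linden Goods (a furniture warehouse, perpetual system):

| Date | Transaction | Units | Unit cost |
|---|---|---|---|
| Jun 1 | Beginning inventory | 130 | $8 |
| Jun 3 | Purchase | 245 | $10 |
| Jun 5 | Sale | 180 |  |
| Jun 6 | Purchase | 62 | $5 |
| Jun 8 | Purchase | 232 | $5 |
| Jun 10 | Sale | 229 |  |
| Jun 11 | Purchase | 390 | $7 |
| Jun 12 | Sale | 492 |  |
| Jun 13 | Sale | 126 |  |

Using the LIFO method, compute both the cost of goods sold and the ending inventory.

Jun 5, 180 sold [LIFO — newest first]: 180 @ $10 = $1,800
Jun 10, 229 sold [LIFO — newest first]: 229 @ $5 = $1,145
Jun 12, 492 sold [LIFO — newest first]: 390 @ $7 + 3 @ $5 + 62 @ $5 + 37 @ $10 = $3,425
Jun 13, 126 sold [LIFO — newest first]: 28 @ $10 + 98 @ $8 = $1,064
Total COGS = $1,800 + $1,145 + $3,425 + $1,064 = $7,434
Ending inventory: 32 @ $8 = $256

COGS = $7,434; ending inventory = $256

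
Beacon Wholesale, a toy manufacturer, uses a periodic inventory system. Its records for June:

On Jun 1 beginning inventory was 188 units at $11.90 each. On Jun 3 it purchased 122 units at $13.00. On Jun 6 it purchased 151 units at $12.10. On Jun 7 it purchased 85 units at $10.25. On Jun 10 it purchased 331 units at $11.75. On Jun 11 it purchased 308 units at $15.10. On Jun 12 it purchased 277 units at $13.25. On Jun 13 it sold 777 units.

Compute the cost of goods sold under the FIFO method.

COGS = $9,235.80

Jun 13, 777 sold [FIFO — oldest first]: 188 @ $11.90 + 122 @ $13.00 + 151 @ $12.10 + 85 @ $10.25 + 231 @ $11.75 = $9,235.80
Ending inventory: 100 @ $11.75 + 308 @ $15.10 + 277 @ $13.25 = $9,496.05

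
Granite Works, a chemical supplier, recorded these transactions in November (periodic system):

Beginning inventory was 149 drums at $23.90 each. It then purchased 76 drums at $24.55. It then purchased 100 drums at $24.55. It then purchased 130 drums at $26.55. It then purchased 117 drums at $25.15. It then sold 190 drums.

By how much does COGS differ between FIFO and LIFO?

$313.05

FIFO COGS: 149 @ $23.90 + 41 @ $24.55 = $4,567.65
LIFO COGS: 117 @ $25.15 + 73 @ $26.55 = $4,880.70
Difference = |$4,567.65 − $4,880.70| = $313.05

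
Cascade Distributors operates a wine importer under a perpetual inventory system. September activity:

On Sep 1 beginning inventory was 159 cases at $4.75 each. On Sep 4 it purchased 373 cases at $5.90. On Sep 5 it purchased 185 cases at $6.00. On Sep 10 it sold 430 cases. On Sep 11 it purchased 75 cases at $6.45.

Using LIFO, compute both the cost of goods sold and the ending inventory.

COGS = $2,555.50; ending inventory = $1,994.20

Sep 10, 430 sold [LIFO — newest first]: 185 @ $6.00 + 245 @ $5.90 = $2,555.50
Ending inventory: 159 @ $4.75 + 128 @ $5.90 + 75 @ $6.45 = $1,994.20
Check: goods available $4,549.70 = COGS $2,555.50 + ending $1,994.20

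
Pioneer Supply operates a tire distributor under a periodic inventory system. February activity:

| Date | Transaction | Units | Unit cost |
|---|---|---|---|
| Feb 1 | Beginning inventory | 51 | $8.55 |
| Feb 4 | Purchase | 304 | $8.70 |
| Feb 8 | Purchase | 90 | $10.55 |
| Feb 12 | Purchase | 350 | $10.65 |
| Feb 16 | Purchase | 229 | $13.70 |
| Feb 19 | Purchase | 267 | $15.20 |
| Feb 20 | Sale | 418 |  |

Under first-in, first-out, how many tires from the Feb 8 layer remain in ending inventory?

27

Feb 20, 418 sold [FIFO — oldest first]: 51 @ $8.55 + 304 @ $8.70 + 63 @ $10.55 = $3,745.50
Ending inventory: 27 @ $10.55 + 350 @ $10.65 + 229 @ $13.70 + 267 @ $15.20 = $11,208.05
Check: goods available $14,953.55 = COGS $3,745.50 + ending $11,208.05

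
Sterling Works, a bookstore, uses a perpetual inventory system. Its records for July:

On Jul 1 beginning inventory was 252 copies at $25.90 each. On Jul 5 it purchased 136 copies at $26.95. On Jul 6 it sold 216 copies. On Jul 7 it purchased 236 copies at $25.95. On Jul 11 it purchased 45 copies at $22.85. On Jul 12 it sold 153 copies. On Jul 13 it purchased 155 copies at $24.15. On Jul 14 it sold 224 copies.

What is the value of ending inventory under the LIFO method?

Ending inventory = $5,985.85

Jul 6, 216 sold [LIFO — newest first]: 136 @ $26.95 + 80 @ $25.90 = $5,737.20
Jul 12, 153 sold [LIFO — newest first]: 45 @ $22.85 + 108 @ $25.95 = $3,830.85
Jul 14, 224 sold [LIFO — newest first]: 155 @ $24.15 + 69 @ $25.95 = $5,533.80
Total COGS = $5,737.20 + $3,830.85 + $5,533.80 = $15,101.85
Ending inventory: 172 @ $25.90 + 59 @ $25.95 = $5,985.85
Check: goods available $21,087.70 = COGS $15,101.85 + ending $5,985.85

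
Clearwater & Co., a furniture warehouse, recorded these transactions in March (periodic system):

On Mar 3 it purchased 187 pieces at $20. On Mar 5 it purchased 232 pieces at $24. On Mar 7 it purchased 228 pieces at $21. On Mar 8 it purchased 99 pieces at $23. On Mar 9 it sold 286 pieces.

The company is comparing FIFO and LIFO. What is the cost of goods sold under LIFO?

COGS = $6,204

FIFO COGS: 187 @ $20 + 99 @ $24 = $6,116
LIFO COGS: 99 @ $23 + 187 @ $21 = $6,204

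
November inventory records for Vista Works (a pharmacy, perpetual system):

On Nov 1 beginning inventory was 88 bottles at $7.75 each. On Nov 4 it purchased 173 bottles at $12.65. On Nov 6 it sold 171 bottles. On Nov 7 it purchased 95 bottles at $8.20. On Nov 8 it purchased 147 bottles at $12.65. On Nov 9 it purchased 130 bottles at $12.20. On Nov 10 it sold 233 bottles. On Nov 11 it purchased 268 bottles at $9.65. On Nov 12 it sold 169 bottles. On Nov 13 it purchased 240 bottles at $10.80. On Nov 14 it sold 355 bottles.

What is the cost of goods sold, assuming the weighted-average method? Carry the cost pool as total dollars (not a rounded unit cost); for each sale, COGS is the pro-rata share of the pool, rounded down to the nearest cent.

After Nov 1: 88 on hand, pool $682.00 (≈ $7.7500 each)
After Nov 4: 261 on hand, pool $2,870.45 (≈ $10.9979 each)
Nov 6, sell 171: 171/261 × $2,870.45 → $1,880.63
After Nov 7: 185 on hand, pool $1,768.82 (≈ $9.5612 each)
After Nov 8: 332 on hand, pool $3,628.37 (≈ $10.9288 each)
After Nov 9: 462 on hand, pool $5,214.37 (≈ $11.2865 each)
Nov 10, sell 233: 233/462 × $5,214.37 → $2,629.75
After Nov 11: 497 on hand, pool $5,170.82 (≈ $10.4041 each)
Nov 12, sell 169: 169/497 × $5,170.82 → $1,758.28
After Nov 13: 568 on hand, pool $6,004.54 (≈ $10.5714 each)
Nov 14, sell 355: 355/568 × $6,004.54 → $3,752.83
Total COGS = $1,880.63 + $2,629.75 + $1,758.28 + $3,752.83 = $10,021.49
Ending inventory (cost pool remaining) = $2,251.71
Check: goods available $12,273.20 = COGS $10,021.49 + ending $2,251.71

COGS = $10,021.49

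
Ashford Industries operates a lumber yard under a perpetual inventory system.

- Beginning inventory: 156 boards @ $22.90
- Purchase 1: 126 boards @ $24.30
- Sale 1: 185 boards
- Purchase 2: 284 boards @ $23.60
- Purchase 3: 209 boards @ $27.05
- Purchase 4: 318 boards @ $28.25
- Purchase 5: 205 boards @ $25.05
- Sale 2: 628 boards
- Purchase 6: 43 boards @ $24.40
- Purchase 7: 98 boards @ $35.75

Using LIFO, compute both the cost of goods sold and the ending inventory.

COGS = $21,371.90; ending inventory = $16,289.60

Sale 1 (185) [LIFO — newest first]: 126 @ $24.30 + 59 @ $22.90 = $4,412.90
Sale 2 (628) [LIFO — newest first]: 205 @ $25.05 + 318 @ $28.25 + 105 @ $27.05 = $16,959.00
Total COGS = $4,412.90 + $16,959.00 = $21,371.90
Ending inventory: 97 @ $22.90 + 284 @ $23.60 + 104 @ $27.05 + 43 @ $24.40 + 98 @ $35.75 = $16,289.60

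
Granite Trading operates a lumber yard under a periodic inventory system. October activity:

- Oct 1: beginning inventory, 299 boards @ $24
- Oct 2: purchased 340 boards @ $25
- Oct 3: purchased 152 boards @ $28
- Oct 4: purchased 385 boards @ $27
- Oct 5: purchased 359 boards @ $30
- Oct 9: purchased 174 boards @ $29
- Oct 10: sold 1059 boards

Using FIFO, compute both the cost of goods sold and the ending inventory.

COGS = $27,168; ending inventory = $18,975

Oct 10, 1059 sold [FIFO — oldest first]: 299 @ $24 + 340 @ $25 + 152 @ $28 + 268 @ $27 = $27,168
Ending inventory: 117 @ $27 + 359 @ $30 + 174 @ $29 = $18,975
Check: goods available $46,143 = COGS $27,168 + ending $18,975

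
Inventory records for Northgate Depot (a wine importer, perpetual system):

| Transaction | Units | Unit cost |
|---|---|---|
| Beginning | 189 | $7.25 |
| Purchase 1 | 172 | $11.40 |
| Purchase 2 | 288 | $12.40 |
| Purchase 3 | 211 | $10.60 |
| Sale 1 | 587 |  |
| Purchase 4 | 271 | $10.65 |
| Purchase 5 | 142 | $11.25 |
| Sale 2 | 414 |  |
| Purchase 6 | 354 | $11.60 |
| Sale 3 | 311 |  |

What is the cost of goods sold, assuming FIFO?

Sale 1 (587) [FIFO — oldest first]: 189 @ $7.25 + 172 @ $11.40 + 226 @ $12.40 = $6,133.45
Sale 2 (414) [FIFO — oldest first]: 62 @ $12.40 + 211 @ $10.60 + 141 @ $10.65 = $4,507.05
Sale 3 (311) [FIFO — oldest first]: 130 @ $10.65 + 142 @ $11.25 + 39 @ $11.60 = $3,434.40
Total COGS = $6,133.45 + $4,507.05 + $3,434.40 = $14,074.90
Ending inventory: 315 @ $11.60 = $3,654.00
Check: goods available $17,728.90 = COGS $14,074.90 + ending $3,654.00

COGS = $14,074.90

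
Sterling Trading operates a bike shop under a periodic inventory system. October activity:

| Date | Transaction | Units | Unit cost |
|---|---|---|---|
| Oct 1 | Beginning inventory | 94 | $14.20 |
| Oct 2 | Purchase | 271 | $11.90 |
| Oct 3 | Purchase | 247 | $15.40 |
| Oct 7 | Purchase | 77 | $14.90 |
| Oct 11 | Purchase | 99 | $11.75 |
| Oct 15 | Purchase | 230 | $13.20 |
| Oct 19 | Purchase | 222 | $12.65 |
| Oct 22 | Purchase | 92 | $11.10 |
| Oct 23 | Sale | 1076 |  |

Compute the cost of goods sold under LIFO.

Oct 23, 1076 sold [LIFO — newest first]: 92 @ $11.10 + 222 @ $12.65 + 230 @ $13.20 + 99 @ $11.75 + 77 @ $14.90 + 247 @ $15.40 + 109 @ $11.90 = $14,276.95
Ending inventory: 94 @ $14.20 + 162 @ $11.90 = $3,262.60

COGS = $14,276.95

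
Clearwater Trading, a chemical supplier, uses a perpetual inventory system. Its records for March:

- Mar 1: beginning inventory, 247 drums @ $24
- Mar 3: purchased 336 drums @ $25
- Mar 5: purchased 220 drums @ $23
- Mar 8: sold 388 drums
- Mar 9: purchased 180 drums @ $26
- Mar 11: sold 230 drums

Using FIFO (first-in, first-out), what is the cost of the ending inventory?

Ending inventory = $8,935

Mar 8, 388 sold [FIFO — oldest first]: 247 @ $24 + 141 @ $25 = $9,453
Mar 11, 230 sold [FIFO — oldest first]: 195 @ $25 + 35 @ $23 = $5,680
Total COGS = $9,453 + $5,680 = $15,133
Ending inventory: 185 @ $23 + 180 @ $26 = $8,935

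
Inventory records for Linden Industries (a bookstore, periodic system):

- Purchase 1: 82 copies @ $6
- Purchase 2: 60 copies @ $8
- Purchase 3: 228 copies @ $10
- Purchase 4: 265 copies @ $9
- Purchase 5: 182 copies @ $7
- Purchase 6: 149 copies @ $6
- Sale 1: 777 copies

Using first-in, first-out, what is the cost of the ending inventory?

Sale 1 (777) [FIFO — oldest first]: 82 @ $6 + 60 @ $8 + 228 @ $10 + 265 @ $9 + 142 @ $7 = $6,631
Ending inventory: 40 @ $7 + 149 @ $6 = $1,174

Ending inventory = $1,174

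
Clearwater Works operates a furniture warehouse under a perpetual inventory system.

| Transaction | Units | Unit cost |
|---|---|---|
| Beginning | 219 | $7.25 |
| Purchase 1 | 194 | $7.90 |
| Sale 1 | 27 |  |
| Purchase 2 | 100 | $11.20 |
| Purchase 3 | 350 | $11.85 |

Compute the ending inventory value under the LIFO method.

Sale 1 (27) [LIFO — newest first]: 27 @ $7.90 = $213.30
Ending inventory: 219 @ $7.25 + 167 @ $7.90 + 100 @ $11.20 + 350 @ $11.85 = $8,174.55

Ending inventory = $8,174.55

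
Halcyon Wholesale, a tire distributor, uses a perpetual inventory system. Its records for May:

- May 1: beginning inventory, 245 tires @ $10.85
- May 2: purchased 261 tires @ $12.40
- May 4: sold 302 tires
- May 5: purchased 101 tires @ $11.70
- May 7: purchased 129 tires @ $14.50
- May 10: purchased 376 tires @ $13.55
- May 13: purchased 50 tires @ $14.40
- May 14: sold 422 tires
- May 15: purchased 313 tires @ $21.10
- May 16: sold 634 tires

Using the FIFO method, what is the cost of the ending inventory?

Ending inventory = $2,468.70

May 4, 302 sold [FIFO — oldest first]: 245 @ $10.85 + 57 @ $12.40 = $3,365.05
May 14, 422 sold [FIFO — oldest first]: 204 @ $12.40 + 101 @ $11.70 + 117 @ $14.50 = $5,407.80
May 16, 634 sold [FIFO — oldest first]: 12 @ $14.50 + 376 @ $13.55 + 50 @ $14.40 + 196 @ $21.10 = $10,124.40
Total COGS = $3,365.05 + $5,407.80 + $10,124.40 = $18,897.25
Ending inventory: 117 @ $21.10 = $2,468.70
Check: goods available $21,365.95 = COGS $18,897.25 + ending $2,468.70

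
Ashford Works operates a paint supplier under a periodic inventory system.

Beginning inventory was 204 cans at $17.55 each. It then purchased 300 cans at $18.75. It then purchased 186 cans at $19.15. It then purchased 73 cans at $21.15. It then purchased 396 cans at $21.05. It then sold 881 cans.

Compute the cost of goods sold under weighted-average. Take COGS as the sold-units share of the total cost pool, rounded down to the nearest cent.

COGS = $17,214.73

Sale 1, sell 881: 881/1159 × $22,646.85 → $17,214.73
Ending inventory (cost pool remaining) = $5,432.12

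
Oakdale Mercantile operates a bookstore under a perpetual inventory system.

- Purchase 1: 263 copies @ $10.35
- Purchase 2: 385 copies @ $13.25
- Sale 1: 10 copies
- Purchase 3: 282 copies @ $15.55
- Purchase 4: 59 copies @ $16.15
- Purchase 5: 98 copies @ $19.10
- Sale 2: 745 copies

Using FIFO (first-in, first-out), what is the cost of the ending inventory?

Sale 1 (10) [FIFO — oldest first]: 10 @ $10.35 = $103.50
Sale 2 (745) [FIFO — oldest first]: 253 @ $10.35 + 385 @ $13.25 + 107 @ $15.55 = $9,383.65
Total COGS = $103.50 + $9,383.65 = $9,487.15
Ending inventory: 175 @ $15.55 + 59 @ $16.15 + 98 @ $19.10 = $5,545.90

Ending inventory = $5,545.90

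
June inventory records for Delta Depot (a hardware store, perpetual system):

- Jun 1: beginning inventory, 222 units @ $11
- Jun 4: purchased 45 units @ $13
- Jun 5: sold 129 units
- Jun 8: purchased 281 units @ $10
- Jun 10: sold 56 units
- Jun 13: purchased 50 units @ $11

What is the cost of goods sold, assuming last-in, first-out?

COGS = $2,069

Jun 5, 129 sold [LIFO — newest first]: 45 @ $13 + 84 @ $11 = $1,509
Jun 10, 56 sold [LIFO — newest first]: 56 @ $10 = $560
Total COGS = $1,509 + $560 = $2,069
Ending inventory: 138 @ $11 + 225 @ $10 + 50 @ $11 = $4,318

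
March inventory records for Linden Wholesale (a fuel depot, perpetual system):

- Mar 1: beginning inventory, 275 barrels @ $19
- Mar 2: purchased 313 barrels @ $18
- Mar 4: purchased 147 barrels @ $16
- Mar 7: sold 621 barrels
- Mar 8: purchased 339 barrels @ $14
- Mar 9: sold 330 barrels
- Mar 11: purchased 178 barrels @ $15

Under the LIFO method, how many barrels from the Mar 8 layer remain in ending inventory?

Mar 7, 621 sold [LIFO — newest first]: 147 @ $16 + 313 @ $18 + 161 @ $19 = $11,045
Mar 9, 330 sold [LIFO — newest first]: 330 @ $14 = $4,620
Total COGS = $11,045 + $4,620 = $15,665
Ending inventory: 114 @ $19 + 9 @ $14 + 178 @ $15 = $4,962

9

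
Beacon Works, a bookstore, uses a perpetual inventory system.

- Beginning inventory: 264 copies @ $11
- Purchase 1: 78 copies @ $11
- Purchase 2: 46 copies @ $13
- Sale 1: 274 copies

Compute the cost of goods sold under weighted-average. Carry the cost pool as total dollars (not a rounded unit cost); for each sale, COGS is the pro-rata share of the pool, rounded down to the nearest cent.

After Beginning: 264 on hand, pool $2,904.00 (≈ $11.0000 each)
After Purchase 1: 342 on hand, pool $3,762.00 (≈ $11.0000 each)
After Purchase 2: 388 on hand, pool $4,360.00 (≈ $11.2371 each)
Sale 1, sell 274: 274/388 × $4,360.00 → $3,078.96
Ending inventory (cost pool remaining) = $1,281.04
Check: goods available $4,360.00 = COGS $3,078.96 + ending $1,281.04

COGS = $3,078.96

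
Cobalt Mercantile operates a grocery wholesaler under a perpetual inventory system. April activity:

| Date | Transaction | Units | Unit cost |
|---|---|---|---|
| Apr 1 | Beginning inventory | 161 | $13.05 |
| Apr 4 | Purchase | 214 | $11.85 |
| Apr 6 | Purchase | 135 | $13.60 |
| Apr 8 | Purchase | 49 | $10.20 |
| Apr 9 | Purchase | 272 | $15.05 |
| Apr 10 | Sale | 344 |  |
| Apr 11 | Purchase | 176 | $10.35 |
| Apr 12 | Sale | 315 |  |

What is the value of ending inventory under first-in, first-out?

Ending inventory = $4,410.20

Apr 10, 344 sold [FIFO — oldest first]: 161 @ $13.05 + 183 @ $11.85 = $4,269.60
Apr 12, 315 sold [FIFO — oldest first]: 31 @ $11.85 + 135 @ $13.60 + 49 @ $10.20 + 100 @ $15.05 = $4,208.15
Total COGS = $4,269.60 + $4,208.15 = $8,477.75
Ending inventory: 172 @ $15.05 + 176 @ $10.35 = $4,410.20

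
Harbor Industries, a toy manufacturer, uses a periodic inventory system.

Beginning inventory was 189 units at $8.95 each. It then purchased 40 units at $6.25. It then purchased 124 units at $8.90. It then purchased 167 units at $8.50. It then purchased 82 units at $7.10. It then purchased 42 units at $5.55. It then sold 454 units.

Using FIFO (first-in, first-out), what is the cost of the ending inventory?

Ending inventory = $1,376.30

Sale 1 (454) [FIFO — oldest first]: 189 @ $8.95 + 40 @ $6.25 + 124 @ $8.90 + 101 @ $8.50 = $3,903.65
Ending inventory: 66 @ $8.50 + 82 @ $7.10 + 42 @ $5.55 = $1,376.30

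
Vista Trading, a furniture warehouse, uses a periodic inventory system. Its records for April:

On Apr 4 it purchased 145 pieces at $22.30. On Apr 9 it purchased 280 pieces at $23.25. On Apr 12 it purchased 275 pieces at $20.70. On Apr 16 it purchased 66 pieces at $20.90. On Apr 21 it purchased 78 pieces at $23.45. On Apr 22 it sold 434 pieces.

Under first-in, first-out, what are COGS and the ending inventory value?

COGS = $9,929.80; ending inventory = $8,714.70

Apr 22, 434 sold [FIFO — oldest first]: 145 @ $22.30 + 280 @ $23.25 + 9 @ $20.70 = $9,929.80
Ending inventory: 266 @ $20.70 + 66 @ $20.90 + 78 @ $23.45 = $8,714.70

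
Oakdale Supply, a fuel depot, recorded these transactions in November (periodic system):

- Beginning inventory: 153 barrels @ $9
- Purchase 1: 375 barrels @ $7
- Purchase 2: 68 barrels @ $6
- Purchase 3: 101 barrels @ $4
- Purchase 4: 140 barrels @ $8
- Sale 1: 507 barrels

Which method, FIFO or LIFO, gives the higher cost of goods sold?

FIFO

FIFO COGS: 153 @ $9 + 354 @ $7 = $3,855
LIFO COGS: 140 @ $8 + 101 @ $4 + 68 @ $6 + 198 @ $7 = $3,318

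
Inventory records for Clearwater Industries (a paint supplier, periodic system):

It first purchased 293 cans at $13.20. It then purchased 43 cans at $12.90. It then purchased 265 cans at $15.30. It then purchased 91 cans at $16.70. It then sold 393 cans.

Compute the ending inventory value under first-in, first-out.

Sale 1 (393) [FIFO — oldest first]: 293 @ $13.20 + 43 @ $12.90 + 57 @ $15.30 = $5,294.40
Ending inventory: 208 @ $15.30 + 91 @ $16.70 = $4,702.10

Ending inventory = $4,702.10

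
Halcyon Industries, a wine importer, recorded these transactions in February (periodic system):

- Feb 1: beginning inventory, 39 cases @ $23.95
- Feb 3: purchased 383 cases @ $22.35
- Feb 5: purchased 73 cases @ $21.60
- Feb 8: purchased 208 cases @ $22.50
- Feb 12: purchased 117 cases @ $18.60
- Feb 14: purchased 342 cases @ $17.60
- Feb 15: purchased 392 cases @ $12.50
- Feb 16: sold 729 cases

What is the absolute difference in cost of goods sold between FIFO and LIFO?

FIFO COGS: 39 @ $23.95 + 383 @ $22.35 + 73 @ $21.60 + 208 @ $22.50 + 26 @ $18.60 = $16,234.50
LIFO COGS: 392 @ $12.50 + 337 @ $17.60 = $10,831.20
Difference = |$16,234.50 − $10,831.20| = $5,403.30

$5,403.30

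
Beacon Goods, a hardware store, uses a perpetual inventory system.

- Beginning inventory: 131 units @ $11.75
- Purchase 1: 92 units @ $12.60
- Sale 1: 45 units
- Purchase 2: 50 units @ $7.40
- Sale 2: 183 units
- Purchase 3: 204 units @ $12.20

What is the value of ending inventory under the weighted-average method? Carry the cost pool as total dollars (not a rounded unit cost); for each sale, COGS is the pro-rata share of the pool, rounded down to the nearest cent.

Ending inventory = $2,986.95

After Beginning: 131 on hand, pool $1,539.25 (≈ $11.7500 each)
After Purchase 1: 223 on hand, pool $2,698.45 (≈ $12.1007 each)
Sale 1, sell 45: 45/223 × $2,698.45 → $544.53
After Purchase 2: 228 on hand, pool $2,523.92 (≈ $11.0698 each)
Sale 2, sell 183: 183/228 × $2,523.92 → $2,025.77
After Purchase 3: 249 on hand, pool $2,986.95 (≈ $11.9958 each)
Total COGS = $544.53 + $2,025.77 = $2,570.30
Ending inventory (cost pool remaining) = $2,986.95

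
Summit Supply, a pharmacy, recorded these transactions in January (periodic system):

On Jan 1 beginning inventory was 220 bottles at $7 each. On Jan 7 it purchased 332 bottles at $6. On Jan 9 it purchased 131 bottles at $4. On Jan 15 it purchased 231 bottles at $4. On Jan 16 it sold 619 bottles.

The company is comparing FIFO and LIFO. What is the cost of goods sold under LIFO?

COGS = $2,990

FIFO COGS: 220 @ $7 + 332 @ $6 + 67 @ $4 = $3,800
LIFO COGS: 231 @ $4 + 131 @ $4 + 257 @ $6 = $2,990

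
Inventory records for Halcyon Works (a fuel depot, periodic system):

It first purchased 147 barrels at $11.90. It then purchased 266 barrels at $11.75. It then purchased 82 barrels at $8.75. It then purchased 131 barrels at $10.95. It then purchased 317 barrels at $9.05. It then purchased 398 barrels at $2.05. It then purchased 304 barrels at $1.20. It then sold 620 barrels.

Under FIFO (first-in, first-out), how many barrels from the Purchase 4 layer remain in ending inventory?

6

Sale 1 (620) [FIFO — oldest first]: 147 @ $11.90 + 266 @ $11.75 + 82 @ $8.75 + 125 @ $10.95 = $6,961.05
Ending inventory: 6 @ $10.95 + 317 @ $9.05 + 398 @ $2.05 + 304 @ $1.20 = $4,115.25
Check: goods available $11,076.30 = COGS $6,961.05 + ending $4,115.25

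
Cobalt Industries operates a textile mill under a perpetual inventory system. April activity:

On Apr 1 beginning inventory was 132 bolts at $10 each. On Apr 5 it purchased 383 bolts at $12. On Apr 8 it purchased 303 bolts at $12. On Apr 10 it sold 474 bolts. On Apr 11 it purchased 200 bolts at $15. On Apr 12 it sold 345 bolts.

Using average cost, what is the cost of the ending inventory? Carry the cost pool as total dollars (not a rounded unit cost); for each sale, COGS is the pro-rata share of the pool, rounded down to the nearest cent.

After Apr 1: 132 on hand, pool $1,320.00 (≈ $10.0000 each)
After Apr 5: 515 on hand, pool $5,916.00 (≈ $11.4874 each)
After Apr 8: 818 on hand, pool $9,552.00 (≈ $11.6773 each)
Apr 10, sell 474: 474/818 × $9,552.00 → $5,535.02
After Apr 11: 544 on hand, pool $7,016.98 (≈ $12.8989 each)
Apr 12, sell 345: 345/544 × $7,016.98 → $4,450.10
Total COGS = $5,535.02 + $4,450.10 = $9,985.12
Ending inventory (cost pool remaining) = $2,566.88

Ending inventory = $2,566.88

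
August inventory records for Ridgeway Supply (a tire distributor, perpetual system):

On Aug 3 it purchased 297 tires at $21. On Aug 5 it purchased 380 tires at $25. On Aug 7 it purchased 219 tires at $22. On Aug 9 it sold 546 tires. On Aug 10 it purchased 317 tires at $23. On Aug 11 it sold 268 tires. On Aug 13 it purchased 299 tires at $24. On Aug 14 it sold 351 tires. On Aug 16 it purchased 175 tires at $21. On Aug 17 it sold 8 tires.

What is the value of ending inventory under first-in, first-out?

Ending inventory = $11,771

Aug 9, 546 sold [FIFO — oldest first]: 297 @ $21 + 249 @ $25 = $12,462
Aug 11, 268 sold [FIFO — oldest first]: 131 @ $25 + 137 @ $22 = $6,289
Aug 14, 351 sold [FIFO — oldest first]: 82 @ $22 + 269 @ $23 = $7,991
Aug 17, 8 sold [FIFO — oldest first]: 8 @ $23 = $184
Total COGS = $12,462 + $6,289 + $7,991 + $184 = $26,926
Ending inventory: 40 @ $23 + 299 @ $24 + 175 @ $21 = $11,771
Check: goods available $38,697 = COGS $26,926 + ending $11,771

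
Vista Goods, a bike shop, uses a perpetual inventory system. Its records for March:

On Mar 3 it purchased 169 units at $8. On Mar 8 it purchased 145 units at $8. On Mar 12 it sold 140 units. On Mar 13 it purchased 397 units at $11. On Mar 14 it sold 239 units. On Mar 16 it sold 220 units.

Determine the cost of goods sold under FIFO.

Mar 12, 140 sold [FIFO — oldest first]: 140 @ $8 = $1,120
Mar 14, 239 sold [FIFO — oldest first]: 29 @ $8 + 145 @ $8 + 65 @ $11 = $2,107
Mar 16, 220 sold [FIFO — oldest first]: 220 @ $11 = $2,420
Total COGS = $1,120 + $2,107 + $2,420 = $5,647
Ending inventory: 112 @ $11 = $1,232

COGS = $5,647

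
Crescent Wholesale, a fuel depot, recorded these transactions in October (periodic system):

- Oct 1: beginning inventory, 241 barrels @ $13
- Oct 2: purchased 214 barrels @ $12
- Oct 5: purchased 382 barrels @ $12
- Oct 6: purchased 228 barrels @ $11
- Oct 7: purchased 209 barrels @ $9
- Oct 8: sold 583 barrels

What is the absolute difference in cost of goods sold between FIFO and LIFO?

$1,096

FIFO COGS: 241 @ $13 + 214 @ $12 + 128 @ $12 = $7,237
LIFO COGS: 209 @ $9 + 228 @ $11 + 146 @ $12 = $6,141
Difference = |$7,237 − $6,141| = $1,096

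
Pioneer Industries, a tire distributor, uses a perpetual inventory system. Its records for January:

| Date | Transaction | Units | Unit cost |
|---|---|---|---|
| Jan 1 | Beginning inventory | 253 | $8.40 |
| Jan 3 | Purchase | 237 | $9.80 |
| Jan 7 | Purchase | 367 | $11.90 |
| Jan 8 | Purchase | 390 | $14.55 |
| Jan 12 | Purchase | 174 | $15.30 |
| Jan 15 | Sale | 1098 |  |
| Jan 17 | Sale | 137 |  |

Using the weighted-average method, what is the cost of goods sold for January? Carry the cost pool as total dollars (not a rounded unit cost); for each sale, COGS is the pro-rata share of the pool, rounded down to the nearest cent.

COGS = $14,906.73

After Jan 1: 253 on hand, pool $2,125.20 (≈ $8.4000 each)
After Jan 3: 490 on hand, pool $4,447.80 (≈ $9.0771 each)
After Jan 7: 857 on hand, pool $8,815.10 (≈ $10.2860 each)
After Jan 8: 1247 on hand, pool $14,489.60 (≈ $11.6196 each)
After Jan 12: 1421 on hand, pool $17,151.80 (≈ $12.0702 each)
Jan 15, sell 1098: 1098/1421 × $17,151.80 → $13,253.11
Jan 17, sell 137: 137/323 × $3,898.69 → $1,653.62
Total COGS = $13,253.11 + $1,653.62 = $14,906.73
Ending inventory (cost pool remaining) = $2,245.07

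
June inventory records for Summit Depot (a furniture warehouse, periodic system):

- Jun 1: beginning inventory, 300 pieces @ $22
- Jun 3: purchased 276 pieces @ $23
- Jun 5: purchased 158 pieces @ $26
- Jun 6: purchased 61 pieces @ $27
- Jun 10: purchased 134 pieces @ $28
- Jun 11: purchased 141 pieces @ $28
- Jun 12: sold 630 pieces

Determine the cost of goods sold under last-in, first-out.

COGS = $16,583

Jun 12, 630 sold [LIFO — newest first]: 141 @ $28 + 134 @ $28 + 61 @ $27 + 158 @ $26 + 136 @ $23 = $16,583
Ending inventory: 300 @ $22 + 140 @ $23 = $9,820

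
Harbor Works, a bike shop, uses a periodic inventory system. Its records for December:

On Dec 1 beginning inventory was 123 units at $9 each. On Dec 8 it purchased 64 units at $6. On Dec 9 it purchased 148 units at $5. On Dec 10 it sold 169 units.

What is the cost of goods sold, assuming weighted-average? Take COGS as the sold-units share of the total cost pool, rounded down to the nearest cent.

COGS = $1,125.48

Dec 10, sell 169: 169/335 × $2,231.00 → $1,125.48
Ending inventory (cost pool remaining) = $1,105.52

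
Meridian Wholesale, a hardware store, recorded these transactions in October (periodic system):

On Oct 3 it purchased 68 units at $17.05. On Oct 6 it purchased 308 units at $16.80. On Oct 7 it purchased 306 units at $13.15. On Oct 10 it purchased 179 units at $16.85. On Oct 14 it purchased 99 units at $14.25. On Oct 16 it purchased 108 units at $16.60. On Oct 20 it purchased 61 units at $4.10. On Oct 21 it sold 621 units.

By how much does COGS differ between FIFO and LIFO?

$797.65

FIFO COGS: 68 @ $17.05 + 308 @ $16.80 + 245 @ $13.15 = $9,555.55
LIFO COGS: 61 @ $4.10 + 108 @ $16.60 + 99 @ $14.25 + 179 @ $16.85 + 174 @ $13.15 = $8,757.90
Difference = |$9,555.55 − $8,757.90| = $797.65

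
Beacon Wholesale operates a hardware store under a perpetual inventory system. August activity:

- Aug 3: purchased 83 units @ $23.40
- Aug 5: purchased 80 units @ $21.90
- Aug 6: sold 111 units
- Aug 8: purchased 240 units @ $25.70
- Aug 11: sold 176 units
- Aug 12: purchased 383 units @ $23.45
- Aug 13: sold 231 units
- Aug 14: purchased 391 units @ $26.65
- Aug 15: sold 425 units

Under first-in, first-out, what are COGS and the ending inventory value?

COGS = $23,027.60; ending inventory = $6,236.10

Aug 6, 111 sold [FIFO — oldest first]: 83 @ $23.40 + 28 @ $21.90 = $2,555.40
Aug 11, 176 sold [FIFO — oldest first]: 52 @ $21.90 + 124 @ $25.70 = $4,325.60
Aug 13, 231 sold [FIFO — oldest first]: 116 @ $25.70 + 115 @ $23.45 = $5,677.95
Aug 15, 425 sold [FIFO — oldest first]: 268 @ $23.45 + 157 @ $26.65 = $10,468.65
Total COGS = $2,555.40 + $4,325.60 + $5,677.95 + $10,468.65 = $23,027.60
Ending inventory: 234 @ $26.65 = $6,236.10
Check: goods available $29,263.70 = COGS $23,027.60 + ending $6,236.10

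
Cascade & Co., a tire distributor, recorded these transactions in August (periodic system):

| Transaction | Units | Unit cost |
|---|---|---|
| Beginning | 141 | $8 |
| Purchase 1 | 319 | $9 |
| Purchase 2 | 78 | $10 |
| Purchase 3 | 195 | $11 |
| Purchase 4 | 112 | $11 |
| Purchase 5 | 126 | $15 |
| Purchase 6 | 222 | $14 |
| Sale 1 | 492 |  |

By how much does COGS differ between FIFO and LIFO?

$2,263

FIFO COGS: 141 @ $8 + 319 @ $9 + 32 @ $10 = $4,319
LIFO COGS: 222 @ $14 + 126 @ $15 + 112 @ $11 + 32 @ $11 = $6,582
Difference = |$4,319 − $6,582| = $2,263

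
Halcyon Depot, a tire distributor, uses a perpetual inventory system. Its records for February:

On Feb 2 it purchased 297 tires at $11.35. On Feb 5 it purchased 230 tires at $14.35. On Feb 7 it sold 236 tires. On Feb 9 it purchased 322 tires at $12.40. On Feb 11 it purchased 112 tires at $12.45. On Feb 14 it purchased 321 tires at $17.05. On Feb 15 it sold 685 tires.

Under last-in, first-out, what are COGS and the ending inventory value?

Feb 7, 236 sold [LIFO — newest first]: 230 @ $14.35 + 6 @ $11.35 = $3,368.60
Feb 15, 685 sold [LIFO — newest first]: 321 @ $17.05 + 112 @ $12.45 + 252 @ $12.40 = $9,992.25
Total COGS = $3,368.60 + $9,992.25 = $13,360.85
Ending inventory: 291 @ $11.35 + 70 @ $12.40 = $4,170.85

COGS = $13,360.85; ending inventory = $4,170.85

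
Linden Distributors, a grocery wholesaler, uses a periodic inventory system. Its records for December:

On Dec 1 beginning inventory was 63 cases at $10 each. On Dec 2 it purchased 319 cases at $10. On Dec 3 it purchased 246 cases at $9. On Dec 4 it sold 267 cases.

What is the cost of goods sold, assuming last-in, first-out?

Dec 4, 267 sold [LIFO — newest first]: 246 @ $9 + 21 @ $10 = $2,424
Ending inventory: 63 @ $10 + 298 @ $10 = $3,610
Check: goods available $6,034 = COGS $2,424 + ending $3,610

COGS = $2,424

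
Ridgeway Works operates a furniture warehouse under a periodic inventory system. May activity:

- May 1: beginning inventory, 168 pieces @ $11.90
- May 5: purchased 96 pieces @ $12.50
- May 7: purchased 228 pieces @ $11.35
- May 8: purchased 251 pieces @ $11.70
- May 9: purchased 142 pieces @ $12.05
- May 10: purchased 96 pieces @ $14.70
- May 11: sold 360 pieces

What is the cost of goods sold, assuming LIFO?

May 11, 360 sold [LIFO — newest first]: 96 @ $14.70 + 142 @ $12.05 + 122 @ $11.70 = $4,549.70
Ending inventory: 168 @ $11.90 + 96 @ $12.50 + 228 @ $11.35 + 129 @ $11.70 = $7,296.30

COGS = $4,549.70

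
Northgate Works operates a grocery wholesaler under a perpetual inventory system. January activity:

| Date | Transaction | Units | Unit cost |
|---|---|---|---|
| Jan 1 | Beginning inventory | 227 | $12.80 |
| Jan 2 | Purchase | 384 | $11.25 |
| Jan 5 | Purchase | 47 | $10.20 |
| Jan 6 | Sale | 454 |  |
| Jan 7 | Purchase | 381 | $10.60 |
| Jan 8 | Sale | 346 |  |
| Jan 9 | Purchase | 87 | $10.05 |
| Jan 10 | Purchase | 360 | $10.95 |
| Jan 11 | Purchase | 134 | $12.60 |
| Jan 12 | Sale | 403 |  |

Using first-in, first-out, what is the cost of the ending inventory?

Ending inventory = $4,787.25

Jan 6, 454 sold [FIFO — oldest first]: 227 @ $12.80 + 227 @ $11.25 = $5,459.35
Jan 8, 346 sold [FIFO — oldest first]: 157 @ $11.25 + 47 @ $10.20 + 142 @ $10.60 = $3,750.85
Jan 12, 403 sold [FIFO — oldest first]: 239 @ $10.60 + 87 @ $10.05 + 77 @ $10.95 = $4,250.90
Total COGS = $5,459.35 + $3,750.85 + $4,250.90 = $13,461.10
Ending inventory: 283 @ $10.95 + 134 @ $12.60 = $4,787.25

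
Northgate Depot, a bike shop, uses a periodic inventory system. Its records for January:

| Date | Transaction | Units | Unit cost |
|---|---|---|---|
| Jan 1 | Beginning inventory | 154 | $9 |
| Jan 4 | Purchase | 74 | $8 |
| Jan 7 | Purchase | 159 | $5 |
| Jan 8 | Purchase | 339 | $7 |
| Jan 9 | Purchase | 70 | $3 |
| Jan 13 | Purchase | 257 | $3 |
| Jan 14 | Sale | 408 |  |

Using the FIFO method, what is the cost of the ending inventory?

Jan 14, 408 sold [FIFO — oldest first]: 154 @ $9 + 74 @ $8 + 159 @ $5 + 21 @ $7 = $2,920
Ending inventory: 318 @ $7 + 70 @ $3 + 257 @ $3 = $3,207

Ending inventory = $3,207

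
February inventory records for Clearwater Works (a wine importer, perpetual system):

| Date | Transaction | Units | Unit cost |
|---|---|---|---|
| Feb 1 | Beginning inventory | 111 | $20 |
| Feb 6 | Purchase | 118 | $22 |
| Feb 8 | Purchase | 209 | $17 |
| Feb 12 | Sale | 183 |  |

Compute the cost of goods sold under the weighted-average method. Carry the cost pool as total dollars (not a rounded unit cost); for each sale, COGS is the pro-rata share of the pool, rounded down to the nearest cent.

After Feb 1: 111 on hand, pool $2,220.00 (≈ $20.0000 each)
After Feb 6: 229 on hand, pool $4,816.00 (≈ $21.0306 each)
After Feb 8: 438 on hand, pool $8,369.00 (≈ $19.1073 each)
Feb 12, sell 183: 183/438 × $8,369.00 → $3,496.63
Ending inventory (cost pool remaining) = $4,872.37

COGS = $3,496.63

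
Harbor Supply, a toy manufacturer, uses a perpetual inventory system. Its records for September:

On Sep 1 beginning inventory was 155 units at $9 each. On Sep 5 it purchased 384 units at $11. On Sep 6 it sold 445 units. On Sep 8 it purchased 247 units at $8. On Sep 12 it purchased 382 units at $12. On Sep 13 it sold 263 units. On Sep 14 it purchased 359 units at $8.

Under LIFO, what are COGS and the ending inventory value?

Sep 6, 445 sold [LIFO — newest first]: 384 @ $11 + 61 @ $9 = $4,773
Sep 13, 263 sold [LIFO — newest first]: 263 @ $12 = $3,156
Total COGS = $4,773 + $3,156 = $7,929
Ending inventory: 94 @ $9 + 247 @ $8 + 119 @ $12 + 359 @ $8 = $7,122

COGS = $7,929; ending inventory = $7,122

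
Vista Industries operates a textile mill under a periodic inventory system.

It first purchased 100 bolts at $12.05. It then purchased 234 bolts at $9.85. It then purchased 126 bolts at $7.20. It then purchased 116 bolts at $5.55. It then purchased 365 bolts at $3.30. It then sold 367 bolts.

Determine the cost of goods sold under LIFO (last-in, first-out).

COGS = $1,215.60

Sale 1 (367) [LIFO — newest first]: 365 @ $3.30 + 2 @ $5.55 = $1,215.60
Ending inventory: 100 @ $12.05 + 234 @ $9.85 + 126 @ $7.20 + 114 @ $5.55 = $5,049.80
Check: goods available $6,265.40 = COGS $1,215.60 + ending $5,049.80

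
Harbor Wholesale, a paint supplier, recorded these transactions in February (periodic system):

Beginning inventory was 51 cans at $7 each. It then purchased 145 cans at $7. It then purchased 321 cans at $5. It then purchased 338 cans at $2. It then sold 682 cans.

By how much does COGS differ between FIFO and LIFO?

FIFO COGS: 51 @ $7 + 145 @ $7 + 321 @ $5 + 165 @ $2 = $3,307
LIFO COGS: 338 @ $2 + 321 @ $5 + 23 @ $7 = $2,442
Difference = |$3,307 − $2,442| = $865

$865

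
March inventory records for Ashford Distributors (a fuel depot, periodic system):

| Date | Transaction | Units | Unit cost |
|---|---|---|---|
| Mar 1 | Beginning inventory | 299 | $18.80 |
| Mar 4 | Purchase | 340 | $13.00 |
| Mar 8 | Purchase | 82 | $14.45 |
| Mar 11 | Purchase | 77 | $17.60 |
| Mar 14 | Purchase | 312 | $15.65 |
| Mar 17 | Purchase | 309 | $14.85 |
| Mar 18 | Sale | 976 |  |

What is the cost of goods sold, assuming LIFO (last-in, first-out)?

COGS = $14,559.55

Mar 18, 976 sold [LIFO — newest first]: 309 @ $14.85 + 312 @ $15.65 + 77 @ $17.60 + 82 @ $14.45 + 196 @ $13.00 = $14,559.55
Ending inventory: 299 @ $18.80 + 144 @ $13.00 = $7,493.20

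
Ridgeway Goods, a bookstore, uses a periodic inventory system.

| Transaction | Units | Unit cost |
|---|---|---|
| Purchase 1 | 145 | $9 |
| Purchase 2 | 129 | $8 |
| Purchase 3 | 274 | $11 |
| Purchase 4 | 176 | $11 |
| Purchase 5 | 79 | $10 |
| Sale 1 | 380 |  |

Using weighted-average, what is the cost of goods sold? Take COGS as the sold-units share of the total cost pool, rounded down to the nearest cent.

COGS = $3,822.24

Sale 1, sell 380: 380/803 × $8,077.00 → $3,822.24
Ending inventory (cost pool remaining) = $4,254.76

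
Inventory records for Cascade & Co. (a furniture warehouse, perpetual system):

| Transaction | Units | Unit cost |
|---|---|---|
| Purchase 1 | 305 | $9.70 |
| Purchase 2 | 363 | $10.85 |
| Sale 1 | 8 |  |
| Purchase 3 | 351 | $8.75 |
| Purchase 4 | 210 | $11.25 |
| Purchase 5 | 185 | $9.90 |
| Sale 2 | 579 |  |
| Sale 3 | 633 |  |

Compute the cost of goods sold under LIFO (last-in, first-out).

Sale 1 (8) [LIFO — newest first]: 8 @ $10.85 = $86.80
Sale 2 (579) [LIFO — newest first]: 185 @ $9.90 + 210 @ $11.25 + 184 @ $8.75 = $5,804.00
Sale 3 (633) [LIFO — newest first]: 167 @ $8.75 + 355 @ $10.85 + 111 @ $9.70 = $6,389.70
Total COGS = $86.80 + $5,804.00 + $6,389.70 = $12,280.50
Ending inventory: 194 @ $9.70 = $1,881.80

COGS = $12,280.50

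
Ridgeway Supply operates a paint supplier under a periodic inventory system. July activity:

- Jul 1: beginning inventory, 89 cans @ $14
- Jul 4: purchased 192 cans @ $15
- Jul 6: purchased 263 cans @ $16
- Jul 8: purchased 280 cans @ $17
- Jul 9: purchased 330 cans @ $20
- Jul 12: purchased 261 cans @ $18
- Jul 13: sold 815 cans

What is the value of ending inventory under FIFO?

Jul 13, 815 sold [FIFO — oldest first]: 89 @ $14 + 192 @ $15 + 263 @ $16 + 271 @ $17 = $12,941
Ending inventory: 9 @ $17 + 330 @ $20 + 261 @ $18 = $11,451
Check: goods available $24,392 = COGS $12,941 + ending $11,451

Ending inventory = $11,451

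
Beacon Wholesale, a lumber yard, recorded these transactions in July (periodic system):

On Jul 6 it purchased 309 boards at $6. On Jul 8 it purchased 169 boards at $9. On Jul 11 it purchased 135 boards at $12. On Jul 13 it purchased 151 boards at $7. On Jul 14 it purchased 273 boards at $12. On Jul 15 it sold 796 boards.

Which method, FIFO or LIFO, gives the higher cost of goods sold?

LIFO

FIFO COGS: 309 @ $6 + 169 @ $9 + 135 @ $12 + 151 @ $7 + 32 @ $12 = $6,436
LIFO COGS: 273 @ $12 + 151 @ $7 + 135 @ $12 + 169 @ $9 + 68 @ $6 = $7,882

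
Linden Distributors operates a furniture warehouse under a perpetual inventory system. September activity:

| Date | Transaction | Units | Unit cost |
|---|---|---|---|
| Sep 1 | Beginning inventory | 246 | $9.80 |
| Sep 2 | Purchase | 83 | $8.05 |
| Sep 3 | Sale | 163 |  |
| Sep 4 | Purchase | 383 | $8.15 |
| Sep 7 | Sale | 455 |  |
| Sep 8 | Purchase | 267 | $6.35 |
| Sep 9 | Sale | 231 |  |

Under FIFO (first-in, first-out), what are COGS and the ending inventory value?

COGS = $7,070.35; ending inventory = $825.50

Sep 3, 163 sold [FIFO — oldest first]: 163 @ $9.80 = $1,597.40
Sep 7, 455 sold [FIFO — oldest first]: 83 @ $9.80 + 83 @ $8.05 + 289 @ $8.15 = $3,836.90
Sep 9, 231 sold [FIFO — oldest first]: 94 @ $8.15 + 137 @ $6.35 = $1,636.05
Total COGS = $1,597.40 + $3,836.90 + $1,636.05 = $7,070.35
Ending inventory: 130 @ $6.35 = $825.50
Check: goods available $7,895.85 = COGS $7,070.35 + ending $825.50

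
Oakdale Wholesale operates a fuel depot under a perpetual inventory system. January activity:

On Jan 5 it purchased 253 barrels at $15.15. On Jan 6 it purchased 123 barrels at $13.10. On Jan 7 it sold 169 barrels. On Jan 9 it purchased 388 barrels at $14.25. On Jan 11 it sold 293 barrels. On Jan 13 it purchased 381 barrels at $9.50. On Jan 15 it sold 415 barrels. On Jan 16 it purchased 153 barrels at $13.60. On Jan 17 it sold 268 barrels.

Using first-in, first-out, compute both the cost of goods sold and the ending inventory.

Jan 7, 169 sold [FIFO — oldest first]: 169 @ $15.15 = $2,560.35
Jan 11, 293 sold [FIFO — oldest first]: 84 @ $15.15 + 123 @ $13.10 + 86 @ $14.25 = $4,109.40
Jan 15, 415 sold [FIFO — oldest first]: 302 @ $14.25 + 113 @ $9.50 = $5,377.00
Jan 17, 268 sold [FIFO — oldest first]: 268 @ $9.50 = $2,546.00
Total COGS = $2,560.35 + $4,109.40 + $5,377.00 + $2,546.00 = $14,592.75
Ending inventory: 153 @ $13.60 = $2,080.80
Check: goods available $16,673.55 = COGS $14,592.75 + ending $2,080.80

COGS = $14,592.75; ending inventory = $2,080.80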